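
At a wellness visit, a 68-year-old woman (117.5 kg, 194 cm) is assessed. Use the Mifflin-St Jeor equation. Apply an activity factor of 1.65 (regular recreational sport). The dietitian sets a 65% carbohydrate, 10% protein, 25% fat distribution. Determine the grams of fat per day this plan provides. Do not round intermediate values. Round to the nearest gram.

86 g/day

Mifflin-St Jeor (female): BMR = 10(117.5) + 6.25(194) − 5(68) − 161 = 1175 + 1212.5 − 340 − 161 = 1886.5 kcal/day.
TEE = 1886.5 × 1.65 = 3112.725 kcal/day.
Fat energy = 25% × 3112.725 = 778.1813 kcal.
Fat = 778.1813 ÷ 9 kcal/g = 86.4646 g.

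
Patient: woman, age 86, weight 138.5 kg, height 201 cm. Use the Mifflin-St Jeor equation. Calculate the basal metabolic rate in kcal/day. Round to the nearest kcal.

2050 kcal/day

Mifflin-St Jeor (female): BMR = 10(138.5) + 6.25(201) − 5(86) − 161 = 1385 + 1256.25 − 430 − 161 = 2050.25 kcal/day.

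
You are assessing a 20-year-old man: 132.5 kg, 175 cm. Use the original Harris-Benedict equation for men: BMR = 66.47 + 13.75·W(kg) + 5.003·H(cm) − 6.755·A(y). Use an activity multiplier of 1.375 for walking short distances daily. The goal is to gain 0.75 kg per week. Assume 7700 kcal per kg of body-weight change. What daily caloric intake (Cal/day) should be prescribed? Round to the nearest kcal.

Harris-Benedict: BMR = 66.47 + 13.75(132.5) + 5.003(175) − 6.755(20) = 2628.77 kcal/day.
TEE = 2628.77 × 1.375 = 3614.5588 kcal/day.
Required daily surplus = 0.75 × 7700 ÷ 7 = 825 kcal/day.
Target intake = 3614.5588 + 825 = 4439.5588 kcal/day.

4440 Cal/day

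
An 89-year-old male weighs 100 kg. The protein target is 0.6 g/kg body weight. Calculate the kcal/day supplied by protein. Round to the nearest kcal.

Protein = 0.6 g/kg × 100 kg = 60 g/day.
Protein energy = 60 g × 4 kcal/g = 240 kcal/day.

240 kcal/day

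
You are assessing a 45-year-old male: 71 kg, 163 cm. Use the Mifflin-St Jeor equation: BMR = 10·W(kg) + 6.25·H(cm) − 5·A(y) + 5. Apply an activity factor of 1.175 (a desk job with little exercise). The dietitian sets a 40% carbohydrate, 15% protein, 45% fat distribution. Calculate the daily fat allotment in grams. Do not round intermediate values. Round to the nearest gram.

Mifflin-St Jeor (male): BMR = 10(71) + 6.25(163) − 5(45) + 5 = 710 + 1018.75 − 225 + 5 = 1508.75 kcal/day.
TEE = 1508.75 × 1.175 = 1772.7813 kcal/day.
Fat energy = 45% × 1772.7813 = 797.7516 kcal.
Fat = 797.7516 ÷ 9 kcal/g = 88.6391 g.

89 g/day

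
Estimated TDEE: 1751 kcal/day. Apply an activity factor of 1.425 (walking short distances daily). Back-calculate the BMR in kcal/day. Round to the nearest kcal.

1229 kcal/day

BMR = TEE ÷ activity factor = 1751 ÷ 1.425 = 1228.7719 kcal/day.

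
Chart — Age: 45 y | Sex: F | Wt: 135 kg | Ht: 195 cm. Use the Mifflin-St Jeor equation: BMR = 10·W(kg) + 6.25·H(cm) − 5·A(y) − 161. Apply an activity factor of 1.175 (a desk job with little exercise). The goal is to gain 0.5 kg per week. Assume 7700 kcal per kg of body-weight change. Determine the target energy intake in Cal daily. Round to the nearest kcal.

3115 Cal daily

Mifflin-St Jeor (female): BMR = 10(135) + 6.25(195) − 5(45) − 161 = 1350 + 1218.75 − 225 − 161 = 2182.75 kcal/day.
TEE = 2182.75 × 1.175 = 2564.7313 kcal/day.
Required daily surplus = 0.5 × 7700 ÷ 7 = 550 kcal/day.
Target intake = 2564.7313 + 550 = 3114.7313 kcal/day.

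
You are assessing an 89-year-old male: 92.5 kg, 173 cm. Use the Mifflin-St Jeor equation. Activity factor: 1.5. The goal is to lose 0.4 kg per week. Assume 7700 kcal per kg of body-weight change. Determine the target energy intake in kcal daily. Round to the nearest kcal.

1909 kcal daily

Mifflin-St Jeor (male): BMR = 10(92.5) + 6.25(173) − 5(89) + 5 = 925 + 1081.25 − 445 + 5 = 1566.25 kcal/day.
TEE = 1566.25 × 1.5 = 2349.375 kcal/day.
Required daily deficit = 0.4 × 7700 ÷ 7 = 440 kcal/day.
Target intake = 2349.375 − 440 = 1909.375 kcal/day.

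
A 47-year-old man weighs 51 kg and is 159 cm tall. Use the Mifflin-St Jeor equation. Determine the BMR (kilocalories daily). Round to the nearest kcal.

Mifflin-St Jeor (male): BMR = 10(51) + 6.25(159) − 5(47) + 5 = 510 + 993.75 − 235 + 5 = 1273.75 kcal/day.

1274 kilocalories daily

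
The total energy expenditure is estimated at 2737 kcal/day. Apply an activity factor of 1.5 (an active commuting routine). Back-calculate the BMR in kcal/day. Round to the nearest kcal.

BMR = TEE ÷ activity factor = 2737 ÷ 1.5 = 1824.6667 kcal/day.

1825 kcal/day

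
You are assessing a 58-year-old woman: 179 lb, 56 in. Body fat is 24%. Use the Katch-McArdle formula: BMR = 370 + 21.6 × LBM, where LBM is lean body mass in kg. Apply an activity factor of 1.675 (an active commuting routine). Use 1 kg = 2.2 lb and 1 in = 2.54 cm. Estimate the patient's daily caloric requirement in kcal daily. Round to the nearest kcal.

2857 kcal daily

Convert to metric: weight = 179 ÷ 2.2 = 81.3636 kg; height = 56 × 2.54 = 142.24 cm.
LBM = 81.3636 × (1 − 0.24) = 61.8364 kg. Katch-McArdle: BMR = 370 + 21.6 × 61.8364 = 1705.6655 kcal/day.
TEE = BMR × activity factor = 1705.6655 × 1.675 = 2856.9896 kcal/day.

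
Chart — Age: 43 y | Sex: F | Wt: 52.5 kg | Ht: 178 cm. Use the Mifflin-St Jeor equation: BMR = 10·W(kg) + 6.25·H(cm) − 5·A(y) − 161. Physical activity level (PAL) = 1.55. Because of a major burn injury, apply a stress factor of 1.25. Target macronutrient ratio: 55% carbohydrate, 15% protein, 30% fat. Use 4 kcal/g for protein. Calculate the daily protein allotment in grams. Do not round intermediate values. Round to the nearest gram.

Mifflin-St Jeor (female): BMR = 10(52.5) + 6.25(178) − 5(43) − 161 = 525 + 1112.5 − 215 − 161 = 1261.5 kcal/day.
TEE = 1261.5 × 1.55 = 1955.325 kcal/day.
With stress factor 1.25: 1955.325 × 1.25 = 2444.1563 kcal/day.
Protein energy = 15% × 2444.1563 = 366.6234 kcal.
Protein = 366.6234 ÷ 4 kcal/g = 91.6559 g.

92 g/day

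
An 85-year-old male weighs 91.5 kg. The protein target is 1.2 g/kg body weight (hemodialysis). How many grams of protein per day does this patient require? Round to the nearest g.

Protein = 1.2 g/kg × 91.5 kg = 109.8 g/day.

110 g/day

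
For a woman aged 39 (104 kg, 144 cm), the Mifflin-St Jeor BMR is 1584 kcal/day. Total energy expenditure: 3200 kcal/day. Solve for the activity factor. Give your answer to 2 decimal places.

Activity factor = TEE ÷ BMR = 3200 ÷ 1584 = 2.02.

2.02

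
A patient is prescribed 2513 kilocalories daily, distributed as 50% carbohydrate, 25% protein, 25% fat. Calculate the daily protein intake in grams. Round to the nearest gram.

Protein energy = 25% × 2513 = 628.25 kcal.
At 4 kcal/g: 628.25 ÷ 4 = 157.0625 g.

157 g/day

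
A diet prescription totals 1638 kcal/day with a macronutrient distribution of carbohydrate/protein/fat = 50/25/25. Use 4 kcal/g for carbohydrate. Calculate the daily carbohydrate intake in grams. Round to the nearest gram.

205 g/day

Carbohydrate energy = 50% × 1638 = 819 kcal.
At 4 kcal/g: 819 ÷ 4 = 204.75 g.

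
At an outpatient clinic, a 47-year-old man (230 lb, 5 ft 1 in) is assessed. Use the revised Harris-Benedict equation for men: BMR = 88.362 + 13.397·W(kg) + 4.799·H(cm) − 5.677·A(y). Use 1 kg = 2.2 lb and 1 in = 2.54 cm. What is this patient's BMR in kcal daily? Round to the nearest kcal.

1966 kcal daily

Convert to metric: weight = 230 ÷ 2.2 = 104.5455 kg; height = (5×12 + 1) × 2.54 = 61 × 2.54 = 154.94 cm.
Harris-Benedict: BMR = 88.362 + 13.397(104.5455) + 4.799(154.94) − 5.677(47) = 1965.6955 kcal/day.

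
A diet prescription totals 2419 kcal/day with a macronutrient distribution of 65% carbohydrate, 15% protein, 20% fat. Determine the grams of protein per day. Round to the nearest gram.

91 g/day

Protein energy = 15% × 2419 = 362.85 kcal.
At 4 kcal/g: 362.85 ÷ 4 = 90.7125 g.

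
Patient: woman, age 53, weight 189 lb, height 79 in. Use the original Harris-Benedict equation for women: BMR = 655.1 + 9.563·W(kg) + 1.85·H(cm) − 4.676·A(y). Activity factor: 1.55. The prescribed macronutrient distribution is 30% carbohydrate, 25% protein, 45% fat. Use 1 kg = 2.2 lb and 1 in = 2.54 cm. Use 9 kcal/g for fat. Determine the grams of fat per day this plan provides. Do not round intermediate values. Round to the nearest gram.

124 g/day

Convert to metric: weight = 189 ÷ 2.2 = 85.9091 kg; height = 79 × 2.54 = 200.66 cm.
Harris-Benedict: BMR = 655.1 + 9.563(85.9091) + 1.85(200.66) − 4.676(53) = 1600.0416 kcal/day.
TEE = 1600.0416 × 1.55 = 2480.0645 kcal/day.
Fat energy = 45% × 2480.0645 = 1116.029 kcal.
Fat = 1116.029 ÷ 9 kcal/g = 124.0032 g.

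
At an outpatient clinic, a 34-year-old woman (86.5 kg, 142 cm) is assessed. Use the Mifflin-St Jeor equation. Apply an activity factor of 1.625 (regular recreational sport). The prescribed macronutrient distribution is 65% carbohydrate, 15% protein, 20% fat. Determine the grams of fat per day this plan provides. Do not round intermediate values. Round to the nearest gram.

51 g/day

Mifflin-St Jeor (female): BMR = 10(86.5) + 6.25(142) − 5(34) − 161 = 865 + 887.5 − 170 − 161 = 1421.5 kcal/day.
TEE = 1421.5 × 1.625 = 2309.9375 kcal/day.
Fat energy = 20% × 2309.9375 = 461.9875 kcal.
Fat = 461.9875 ÷ 9 kcal/g = 51.3319 g.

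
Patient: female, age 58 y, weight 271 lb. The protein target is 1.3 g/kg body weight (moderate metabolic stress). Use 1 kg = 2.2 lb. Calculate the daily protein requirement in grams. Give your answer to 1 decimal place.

160.1 g/day

Weight in kg = 271 ÷ 2.2 = 123.1818 kg.
Protein = 1.3 g/kg × 123.1818 kg = 160.1364 g/day.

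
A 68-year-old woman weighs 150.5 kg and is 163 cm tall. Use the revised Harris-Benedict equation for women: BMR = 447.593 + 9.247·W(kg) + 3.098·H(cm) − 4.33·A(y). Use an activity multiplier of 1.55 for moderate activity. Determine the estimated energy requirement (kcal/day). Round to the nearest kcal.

3177 kcal/day

Harris-Benedict: BMR = 447.593 + 9.247(150.5) + 3.098(163) − 4.33(68) = 2049.8005 kcal/day.
TEE = BMR × activity factor = 2049.8005 × 1.55 = 3177.1908 kcal/day.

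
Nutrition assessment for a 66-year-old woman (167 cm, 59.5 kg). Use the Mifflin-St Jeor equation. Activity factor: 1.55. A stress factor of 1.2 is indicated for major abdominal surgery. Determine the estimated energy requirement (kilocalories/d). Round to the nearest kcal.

Mifflin-St Jeor (female): BMR = 10(59.5) + 6.25(167) − 5(66) − 161 = 595 + 1043.75 − 330 − 161 = 1147.75 kcal/day.
TEE = BMR × activity factor = 1147.75 × 1.55 = 1779.0125 kcal/day.
Apply stress factor: 1779.0125 × 1.2 = 2134.815 kcal/day.

2135 kilocalories/d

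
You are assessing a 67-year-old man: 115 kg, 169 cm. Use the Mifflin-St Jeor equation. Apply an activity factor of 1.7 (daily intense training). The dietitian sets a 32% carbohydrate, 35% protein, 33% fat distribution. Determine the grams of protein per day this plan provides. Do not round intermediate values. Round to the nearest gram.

279 g/day

Mifflin-St Jeor (male): BMR = 10(115) + 6.25(169) − 5(67) + 5 = 1150 + 1056.25 − 335 + 5 = 1876.25 kcal/day.
TEE = 1876.25 × 1.7 = 3189.625 kcal/day.
Protein energy = 35% × 3189.625 = 1116.3688 kcal.
Protein = 1116.3688 ÷ 4 kcal/g = 279.0922 g.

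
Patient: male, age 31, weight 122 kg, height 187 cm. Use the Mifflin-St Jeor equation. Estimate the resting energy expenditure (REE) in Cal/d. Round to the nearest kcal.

Mifflin-St Jeor (male): BMR = 10(122) + 6.25(187) − 5(31) + 5 = 1220 + 1168.75 − 155 + 5 = 2238.75 kcal/day.

2239 Cal/d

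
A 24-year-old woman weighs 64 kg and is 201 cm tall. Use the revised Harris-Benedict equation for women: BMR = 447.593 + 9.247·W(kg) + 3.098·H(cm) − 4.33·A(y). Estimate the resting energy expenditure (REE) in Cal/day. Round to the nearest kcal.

Harris-Benedict: BMR = 447.593 + 9.247(64) + 3.098(201) − 4.33(24) = 1558.179 kcal/day.

1558 Cal/day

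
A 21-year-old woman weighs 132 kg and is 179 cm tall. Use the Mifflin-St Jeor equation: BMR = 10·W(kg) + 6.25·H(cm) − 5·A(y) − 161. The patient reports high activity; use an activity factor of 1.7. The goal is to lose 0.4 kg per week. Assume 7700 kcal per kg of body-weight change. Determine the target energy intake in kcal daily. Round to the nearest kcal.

3254 kcal daily

Mifflin-St Jeor (female): BMR = 10(132) + 6.25(179) − 5(21) − 161 = 1320 + 1118.75 − 105 − 161 = 2172.75 kcal/day.
TEE = 2172.75 × 1.7 = 3693.675 kcal/day.
Required daily deficit = 0.4 × 7700 ÷ 7 = 440 kcal/day.
Target intake = 3693.675 − 440 = 3253.675 kcal/day.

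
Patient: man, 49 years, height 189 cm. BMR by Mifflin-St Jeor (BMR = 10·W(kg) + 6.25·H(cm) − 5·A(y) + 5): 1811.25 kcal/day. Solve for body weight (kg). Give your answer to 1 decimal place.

1811.25 = 10·W + 6.25(189) − 5(49) + 5
10·W = 1811.25 − 941.25 = 870, so W = 87 kg.

87.0 kg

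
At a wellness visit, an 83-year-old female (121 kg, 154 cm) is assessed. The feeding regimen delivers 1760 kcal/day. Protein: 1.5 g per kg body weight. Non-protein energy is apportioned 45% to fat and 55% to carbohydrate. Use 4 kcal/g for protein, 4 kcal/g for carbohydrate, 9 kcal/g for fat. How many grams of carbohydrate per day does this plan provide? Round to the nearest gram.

Protein = 1.5 × 121 = 181.5 g → 181.5 × 4 = 726 kcal.
Non-protein calories = 1760 − 726 = 1034 kcal.
Fat: 45% × 1034 = 465.3 kcal; carbohydrate: 568.7 kcal.
Carbohydrate: 568.7 kcal ÷ 4 kcal/g = 142.175 g.

142 g/day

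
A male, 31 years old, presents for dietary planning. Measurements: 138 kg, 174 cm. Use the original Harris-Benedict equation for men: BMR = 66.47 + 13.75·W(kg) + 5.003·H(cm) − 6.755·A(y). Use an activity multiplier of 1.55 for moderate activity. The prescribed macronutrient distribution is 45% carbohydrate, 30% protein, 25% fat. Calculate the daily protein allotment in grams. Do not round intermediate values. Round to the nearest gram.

305 g/day

Harris-Benedict: BMR = 66.47 + 13.75(138) + 5.003(174) − 6.755(31) = 2625.087 kcal/day.
TEE = 2625.087 × 1.55 = 4068.8849 kcal/day.
Protein energy = 30% × 4068.8849 = 1220.6655 kcal.
Protein = 1220.6655 ÷ 4 kcal/g = 305.1664 g.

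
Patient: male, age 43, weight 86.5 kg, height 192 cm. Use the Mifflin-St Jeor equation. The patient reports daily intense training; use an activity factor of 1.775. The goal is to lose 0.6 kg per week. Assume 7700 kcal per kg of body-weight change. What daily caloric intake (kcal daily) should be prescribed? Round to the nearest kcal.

2633 kcal daily

Mifflin-St Jeor (male): BMR = 10(86.5) + 6.25(192) − 5(43) + 5 = 865 + 1200 − 215 + 5 = 1855 kcal/day.
TEE = 1855 × 1.775 = 3292.625 kcal/day.
Required daily deficit = 0.6 × 7700 ÷ 7 = 660 kcal/day.
Target intake = 3292.625 − 660 = 2632.625 kcal/day.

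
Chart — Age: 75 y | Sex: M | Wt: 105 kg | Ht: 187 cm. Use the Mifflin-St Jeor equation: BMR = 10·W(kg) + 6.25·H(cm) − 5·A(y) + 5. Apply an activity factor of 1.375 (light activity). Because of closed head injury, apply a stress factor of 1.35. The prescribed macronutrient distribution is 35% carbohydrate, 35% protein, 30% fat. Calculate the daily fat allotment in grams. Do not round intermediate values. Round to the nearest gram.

114 g/day

Mifflin-St Jeor (male): BMR = 10(105) + 6.25(187) − 5(75) + 5 = 1050 + 1168.75 − 375 + 5 = 1848.75 kcal/day.
TEE = 1848.75 × 1.375 = 2542.0313 kcal/day.
With stress factor 1.35: 2542.0313 × 1.35 = 3431.7422 kcal/day.
Fat energy = 30% × 3431.7422 = 1029.5227 kcal.
Fat = 1029.5227 ÷ 9 kcal/g = 114.3914 g.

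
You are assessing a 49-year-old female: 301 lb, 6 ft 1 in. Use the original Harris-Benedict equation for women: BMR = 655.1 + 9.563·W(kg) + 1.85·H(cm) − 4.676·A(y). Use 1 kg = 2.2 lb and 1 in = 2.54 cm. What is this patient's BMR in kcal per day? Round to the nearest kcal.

Convert to metric: weight = 301 ÷ 2.2 = 136.8182 kg; height = (6×12 + 1) × 2.54 = 73 × 2.54 = 185.42 cm.
Harris-Benedict: BMR = 655.1 + 9.563(136.8182) + 1.85(185.42) − 4.676(49) = 2077.3953 kcal/day.

2077 kcal per day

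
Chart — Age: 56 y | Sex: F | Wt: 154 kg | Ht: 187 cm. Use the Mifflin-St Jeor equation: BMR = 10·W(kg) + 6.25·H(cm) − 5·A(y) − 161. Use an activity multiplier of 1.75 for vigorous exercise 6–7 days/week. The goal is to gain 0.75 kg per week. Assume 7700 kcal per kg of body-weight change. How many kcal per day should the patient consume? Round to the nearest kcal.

4794 kcal per day

Mifflin-St Jeor (female): BMR = 10(154) + 6.25(187) − 5(56) − 161 = 1540 + 1168.75 − 280 − 161 = 2267.75 kcal/day.
TEE = 2267.75 × 1.75 = 3968.5625 kcal/day.
Required daily surplus = 0.75 × 7700 ÷ 7 = 825 kcal/day.
Target intake = 3968.5625 + 825 = 4793.5625 kcal/day.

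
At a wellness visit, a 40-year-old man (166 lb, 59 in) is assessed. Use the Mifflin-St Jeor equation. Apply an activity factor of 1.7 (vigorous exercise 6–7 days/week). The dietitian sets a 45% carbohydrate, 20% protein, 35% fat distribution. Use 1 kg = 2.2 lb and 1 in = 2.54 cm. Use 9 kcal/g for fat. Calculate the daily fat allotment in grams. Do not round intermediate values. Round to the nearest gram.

99 g/day

Convert to metric: weight = 166 ÷ 2.2 = 75.4545 kg; height = 59 × 2.54 = 149.86 cm.
Mifflin-St Jeor (male): BMR = 10(75.4545) + 6.25(149.86) − 5(40) + 5 = 754.5455 + 936.625 − 200 + 5 = 1496.1705 kcal/day.
TEE = 1496.1705 × 1.7 = 2543.4898 kcal/day.
Fat energy = 35% × 2543.4898 = 890.2214 kcal.
Fat = 890.2214 ÷ 9 kcal/g = 98.9135 g.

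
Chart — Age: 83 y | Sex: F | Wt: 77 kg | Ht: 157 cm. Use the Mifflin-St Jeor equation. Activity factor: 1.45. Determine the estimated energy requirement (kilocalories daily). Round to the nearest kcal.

1704 kilocalories daily

Mifflin-St Jeor (female): BMR = 10(77) + 6.25(157) − 5(83) − 161 = 770 + 981.25 − 415 − 161 = 1175.25 kcal/day.
TEE = BMR × activity factor = 1175.25 × 1.45 = 1704.1125 kcal/day.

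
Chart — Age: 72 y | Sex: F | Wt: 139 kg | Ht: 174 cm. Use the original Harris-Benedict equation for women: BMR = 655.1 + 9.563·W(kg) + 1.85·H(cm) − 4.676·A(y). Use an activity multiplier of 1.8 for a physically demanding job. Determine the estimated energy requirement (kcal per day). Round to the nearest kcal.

Harris-Benedict: BMR = 655.1 + 9.563(139) + 1.85(174) − 4.676(72) = 1969.585 kcal/day.
TEE = BMR × activity factor = 1969.585 × 1.8 = 3545.253 kcal/day.

3545 kcal per day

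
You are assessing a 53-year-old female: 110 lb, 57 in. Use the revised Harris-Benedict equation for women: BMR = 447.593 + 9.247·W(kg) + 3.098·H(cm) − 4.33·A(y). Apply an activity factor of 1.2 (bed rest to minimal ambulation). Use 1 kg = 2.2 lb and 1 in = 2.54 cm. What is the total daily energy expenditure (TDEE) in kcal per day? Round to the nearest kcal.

Convert to metric: weight = 110 ÷ 2.2 = 50 kg; height = 57 × 2.54 = 144.78 cm.
Harris-Benedict: BMR = 447.593 + 9.247(50) + 3.098(144.78) − 4.33(53) = 1128.9814 kcal/day.
TEE = BMR × activity factor = 1128.9814 × 1.2 = 1354.7777 kcal/day.

1355 kcal per day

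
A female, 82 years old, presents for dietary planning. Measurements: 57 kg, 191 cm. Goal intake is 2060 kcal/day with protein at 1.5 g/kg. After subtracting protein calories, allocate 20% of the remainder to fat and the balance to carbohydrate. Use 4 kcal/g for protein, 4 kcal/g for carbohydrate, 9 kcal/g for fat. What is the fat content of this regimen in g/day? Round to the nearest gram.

38 g/day

Protein = 1.5 × 57 = 85.5 g → 85.5 × 4 = 342 kcal.
Non-protein calories = 2060 − 342 = 1718 kcal.
Fat: 20% × 1718 = 343.6 kcal; carbohydrate: 1374.4 kcal.
Fat: 343.6 kcal ÷ 9 kcal/g = 38.1778 g.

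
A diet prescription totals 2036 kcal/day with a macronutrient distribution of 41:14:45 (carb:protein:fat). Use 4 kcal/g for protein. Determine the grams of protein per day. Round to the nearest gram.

71 g/day

Protein energy = 14% × 2036 = 285.04 kcal.
At 4 kcal/g: 285.04 ÷ 4 = 71.26 g.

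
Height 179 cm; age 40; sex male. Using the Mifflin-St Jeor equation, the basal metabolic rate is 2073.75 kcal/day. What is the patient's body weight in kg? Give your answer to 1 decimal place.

115.0 kg

2073.75 = 10·W + 6.25(179) − 5(40) + 5
10·W = 2073.75 − 923.75 = 1150, so W = 115 kg.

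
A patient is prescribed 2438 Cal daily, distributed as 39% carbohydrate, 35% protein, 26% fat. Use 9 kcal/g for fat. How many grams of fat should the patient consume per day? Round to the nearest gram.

70 g/day

Fat energy = 26% × 2438 = 633.88 kcal.
At 9 kcal/g: 633.88 ÷ 9 = 70.4311 g.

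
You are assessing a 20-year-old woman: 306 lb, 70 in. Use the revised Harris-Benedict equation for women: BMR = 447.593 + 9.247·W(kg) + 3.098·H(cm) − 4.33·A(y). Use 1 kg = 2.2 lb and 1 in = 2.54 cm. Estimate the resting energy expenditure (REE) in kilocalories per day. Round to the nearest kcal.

Convert to metric: weight = 306 ÷ 2.2 = 139.0909 kg; height = 70 × 2.54 = 177.8 cm.
Harris-Benedict: BMR = 447.593 + 9.247(139.0909) + 3.098(177.8) − 4.33(20) = 2197.991 kcal/day.

2198 kilocalories per day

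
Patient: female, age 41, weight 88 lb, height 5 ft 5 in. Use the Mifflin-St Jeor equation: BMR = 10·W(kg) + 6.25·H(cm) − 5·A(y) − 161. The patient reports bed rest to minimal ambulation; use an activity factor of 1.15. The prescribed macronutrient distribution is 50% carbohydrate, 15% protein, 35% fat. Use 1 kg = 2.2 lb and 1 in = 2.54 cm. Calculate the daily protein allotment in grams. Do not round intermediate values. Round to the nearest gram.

46 g/day

Convert to metric: weight = 88 ÷ 2.2 = 40 kg; height = (5×12 + 5) × 2.54 = 65 × 2.54 = 165.1 cm.
Mifflin-St Jeor (female): BMR = 10(40) + 6.25(165.1) − 5(41) − 161 = 400 + 1031.875 − 205 − 161 = 1065.875 kcal/day.
TEE = 1065.875 × 1.15 = 1225.7563 kcal/day.
Protein energy = 15% × 1225.7563 = 183.8634 kcal.
Protein = 183.8634 ÷ 4 kcal/g = 45.9659 g.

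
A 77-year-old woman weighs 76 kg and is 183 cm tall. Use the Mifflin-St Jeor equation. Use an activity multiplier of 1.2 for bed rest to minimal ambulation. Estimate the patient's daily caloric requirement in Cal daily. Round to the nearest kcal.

Mifflin-St Jeor (female): BMR = 10(76) + 6.25(183) − 5(77) − 161 = 760 + 1143.75 − 385 − 161 = 1357.75 kcal/day.
TEE = BMR × activity factor = 1357.75 × 1.2 = 1629.3 kcal/day.

1629 Cal daily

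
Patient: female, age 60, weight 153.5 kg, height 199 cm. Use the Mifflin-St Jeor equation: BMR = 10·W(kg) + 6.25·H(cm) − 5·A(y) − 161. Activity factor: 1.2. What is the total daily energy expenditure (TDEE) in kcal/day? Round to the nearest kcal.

Mifflin-St Jeor (female): BMR = 10(153.5) + 6.25(199) − 5(60) − 161 = 1535 + 1243.75 − 300 − 161 = 2317.75 kcal/day.
TEE = BMR × activity factor = 2317.75 × 1.2 = 2781.3 kcal/day.

2781 kcal/day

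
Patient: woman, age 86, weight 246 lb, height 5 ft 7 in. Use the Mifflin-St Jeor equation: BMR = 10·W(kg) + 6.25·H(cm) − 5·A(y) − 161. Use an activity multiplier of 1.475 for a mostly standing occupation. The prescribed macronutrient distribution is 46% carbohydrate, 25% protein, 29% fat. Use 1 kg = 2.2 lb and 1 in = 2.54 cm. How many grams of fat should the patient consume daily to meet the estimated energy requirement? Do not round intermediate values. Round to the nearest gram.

76 g/day

Convert to metric: weight = 246 ÷ 2.2 = 111.8182 kg; height = (5×12 + 7) × 2.54 = 67 × 2.54 = 170.18 cm.
Mifflin-St Jeor (female): BMR = 10(111.8182) + 6.25(170.18) − 5(86) − 161 = 1118.1818 + 1063.625 − 430 − 161 = 1590.8068 kcal/day.
TEE = 1590.8068 × 1.475 = 2346.4401 kcal/day.
Fat energy = 29% × 2346.4401 = 680.4676 kcal.
Fat = 680.4676 ÷ 9 kcal/g = 75.6075 g.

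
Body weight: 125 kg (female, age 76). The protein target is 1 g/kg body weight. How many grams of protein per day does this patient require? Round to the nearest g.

Protein = 1 g/kg × 125 kg = 125 g/day.

125 g/day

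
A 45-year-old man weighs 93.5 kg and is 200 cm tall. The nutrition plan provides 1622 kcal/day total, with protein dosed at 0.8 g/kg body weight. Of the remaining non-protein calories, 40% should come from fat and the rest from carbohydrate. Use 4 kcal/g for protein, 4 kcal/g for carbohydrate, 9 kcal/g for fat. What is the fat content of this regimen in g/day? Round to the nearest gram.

59 g/day

Protein = 0.8 × 93.5 = 74.8 g → 74.8 × 4 = 299.2 kcal.
Non-protein calories = 1622 − 299.2 = 1322.8 kcal.
Fat: 40% × 1322.8 = 529.12 kcal; carbohydrate: 793.68 kcal.
Fat: 529.12 kcal ÷ 9 kcal/g = 58.7911 g.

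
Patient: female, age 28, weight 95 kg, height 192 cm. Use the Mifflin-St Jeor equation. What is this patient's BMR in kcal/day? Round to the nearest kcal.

1849 kcal/day

Mifflin-St Jeor (female): BMR = 10(95) + 6.25(192) − 5(28) − 161 = 950 + 1200 − 140 − 161 = 1849 kcal/day.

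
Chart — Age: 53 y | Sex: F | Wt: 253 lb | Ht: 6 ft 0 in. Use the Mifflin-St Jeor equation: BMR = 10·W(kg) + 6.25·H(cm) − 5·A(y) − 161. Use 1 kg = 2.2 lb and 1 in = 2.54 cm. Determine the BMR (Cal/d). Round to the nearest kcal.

1867 Cal/d

Convert to metric: weight = 253 ÷ 2.2 = 115 kg; height = (6×12 + 0) × 2.54 = 72 × 2.54 = 182.88 cm.
Mifflin-St Jeor (female): BMR = 10(115) + 6.25(182.88) − 5(53) − 161 = 1150 + 1143 − 265 − 161 = 1867 kcal/day.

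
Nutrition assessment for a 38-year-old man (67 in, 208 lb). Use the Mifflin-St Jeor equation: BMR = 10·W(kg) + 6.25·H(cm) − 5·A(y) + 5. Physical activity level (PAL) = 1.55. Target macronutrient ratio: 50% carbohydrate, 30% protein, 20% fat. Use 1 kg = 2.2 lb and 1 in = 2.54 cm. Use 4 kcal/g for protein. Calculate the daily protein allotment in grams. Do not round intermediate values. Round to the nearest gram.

Convert to metric: weight = 208 ÷ 2.2 = 94.5455 kg; height = 67 × 2.54 = 170.18 cm.
Mifflin-St Jeor (male): BMR = 10(94.5455) + 6.25(170.18) − 5(38) + 5 = 945.4545 + 1063.625 − 190 + 5 = 1824.0795 kcal/day.
TEE = 1824.0795 × 1.55 = 2827.3233 kcal/day.
Protein energy = 30% × 2827.3233 = 848.197 kcal.
Protein = 848.197 ÷ 4 kcal/g = 212.0492 g.

212 g/day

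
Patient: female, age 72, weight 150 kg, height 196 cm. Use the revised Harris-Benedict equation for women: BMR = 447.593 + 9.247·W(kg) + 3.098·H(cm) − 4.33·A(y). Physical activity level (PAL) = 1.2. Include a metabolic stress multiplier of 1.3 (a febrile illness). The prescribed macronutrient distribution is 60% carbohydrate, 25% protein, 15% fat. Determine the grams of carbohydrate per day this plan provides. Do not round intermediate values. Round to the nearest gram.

Harris-Benedict: BMR = 447.593 + 9.247(150) + 3.098(196) − 4.33(72) = 2130.091 kcal/day.
TEE = 2130.091 × 1.2 = 2556.1092 kcal/day.
With stress factor 1.3: 2556.1092 × 1.3 = 3322.942 kcal/day.
Carbohydrate energy = 60% × 3322.942 = 1993.7652 kcal.
Carbohydrate = 1993.7652 ÷ 4 kcal/g = 498.4413 g.

498 g/day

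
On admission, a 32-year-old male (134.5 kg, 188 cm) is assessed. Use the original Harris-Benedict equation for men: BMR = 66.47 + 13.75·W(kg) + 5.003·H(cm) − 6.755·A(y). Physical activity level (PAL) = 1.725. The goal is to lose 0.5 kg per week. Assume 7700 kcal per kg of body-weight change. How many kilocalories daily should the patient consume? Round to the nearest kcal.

Harris-Benedict: BMR = 66.47 + 13.75(134.5) + 5.003(188) − 6.755(32) = 2640.249 kcal/day.
TEE = 2640.249 × 1.725 = 4554.4295 kcal/day.
Required daily deficit = 0.5 × 7700 ÷ 7 = 550 kcal/day.
Target intake = 4554.4295 − 550 = 4004.4295 kcal/day.

4004 kilocalories daily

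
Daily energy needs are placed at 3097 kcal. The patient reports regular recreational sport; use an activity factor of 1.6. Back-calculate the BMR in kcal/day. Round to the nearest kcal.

1936 kcal/day

BMR = TEE ÷ activity factor = 3097 ÷ 1.6 = 1935.625 kcal/day.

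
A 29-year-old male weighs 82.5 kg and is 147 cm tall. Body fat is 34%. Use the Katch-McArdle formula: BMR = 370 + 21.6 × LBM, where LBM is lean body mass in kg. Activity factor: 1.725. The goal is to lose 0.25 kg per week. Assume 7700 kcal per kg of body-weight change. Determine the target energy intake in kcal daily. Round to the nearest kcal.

2392 kcal daily

LBM = 82.5 × (1 − 0.34) = 54.45 kg. Katch-McArdle: BMR = 370 + 21.6 × 54.45 = 1546.12 kcal/day.
TEE = 1546.12 × 1.725 = 2667.057 kcal/day.
Required daily deficit = 0.25 × 7700 ÷ 7 = 275 kcal/day.
Target intake = 2667.057 − 275 = 2392.057 kcal/day.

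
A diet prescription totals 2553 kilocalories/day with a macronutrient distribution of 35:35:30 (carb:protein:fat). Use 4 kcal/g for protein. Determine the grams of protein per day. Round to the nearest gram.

Protein energy = 35% × 2553 = 893.55 kcal.
At 4 kcal/g: 893.55 ÷ 4 = 223.3875 g.

223 g/day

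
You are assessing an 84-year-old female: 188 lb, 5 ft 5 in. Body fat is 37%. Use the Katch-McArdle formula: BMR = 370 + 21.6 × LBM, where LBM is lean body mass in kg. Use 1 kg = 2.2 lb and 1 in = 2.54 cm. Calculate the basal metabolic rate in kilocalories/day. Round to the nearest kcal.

Convert to metric: weight = 188 ÷ 2.2 = 85.4545 kg; height = (5×12 + 5) × 2.54 = 65 × 2.54 = 165.1 cm.
LBM = 85.4545 × (1 − 0.37) = 53.8364 kg. Katch-McArdle: BMR = 370 + 21.6 × 53.8364 = 1532.8655 kcal/day.

1533 kilocalories/day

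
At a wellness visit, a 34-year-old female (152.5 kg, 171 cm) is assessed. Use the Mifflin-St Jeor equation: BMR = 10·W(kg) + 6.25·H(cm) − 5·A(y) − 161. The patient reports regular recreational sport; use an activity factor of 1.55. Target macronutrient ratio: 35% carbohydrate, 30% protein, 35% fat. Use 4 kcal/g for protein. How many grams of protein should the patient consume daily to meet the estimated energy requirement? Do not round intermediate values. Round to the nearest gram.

263 g/day

Mifflin-St Jeor (female): BMR = 10(152.5) + 6.25(171) − 5(34) − 161 = 1525 + 1068.75 − 170 − 161 = 2262.75 kcal/day.
TEE = 2262.75 × 1.55 = 3507.2625 kcal/day.
Protein energy = 30% × 3507.2625 = 1052.1788 kcal.
Protein = 1052.1788 ÷ 4 kcal/g = 263.0447 g.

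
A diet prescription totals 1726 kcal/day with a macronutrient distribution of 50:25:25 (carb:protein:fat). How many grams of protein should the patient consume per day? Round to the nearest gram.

108 g/day

Protein energy = 25% × 1726 = 431.5 kcal.
At 4 kcal/g: 431.5 ÷ 4 = 107.875 g.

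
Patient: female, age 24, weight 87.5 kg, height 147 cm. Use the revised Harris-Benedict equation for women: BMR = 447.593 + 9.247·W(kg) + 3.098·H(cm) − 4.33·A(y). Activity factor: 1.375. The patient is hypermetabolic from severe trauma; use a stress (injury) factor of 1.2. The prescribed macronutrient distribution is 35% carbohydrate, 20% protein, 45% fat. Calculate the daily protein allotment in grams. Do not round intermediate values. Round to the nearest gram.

Harris-Benedict: BMR = 447.593 + 9.247(87.5) + 3.098(147) − 4.33(24) = 1608.1915 kcal/day.
TEE = 1608.1915 × 1.375 = 2211.2633 kcal/day.
With stress factor 1.2: 2211.2633 × 1.2 = 2653.516 kcal/day.
Protein energy = 20% × 2653.516 = 530.7032 kcal.
Protein = 530.7032 ÷ 4 kcal/g = 132.6758 g.

133 g/day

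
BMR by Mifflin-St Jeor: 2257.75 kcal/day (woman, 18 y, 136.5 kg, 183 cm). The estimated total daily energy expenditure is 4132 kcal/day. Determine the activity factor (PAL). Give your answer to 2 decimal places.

1.83

Activity factor = TEE ÷ BMR = 4132 ÷ 2257.75 = 1.83.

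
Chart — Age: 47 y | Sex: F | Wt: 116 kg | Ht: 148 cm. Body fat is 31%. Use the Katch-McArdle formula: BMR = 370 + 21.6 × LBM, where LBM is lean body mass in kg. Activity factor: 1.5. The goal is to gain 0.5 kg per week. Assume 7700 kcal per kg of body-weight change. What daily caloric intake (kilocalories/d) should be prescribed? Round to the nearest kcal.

3698 kilocalories/d

LBM = 116 × (1 − 0.31) = 80.04 kg. Katch-McArdle: BMR = 370 + 21.6 × 80.04 = 2098.864 kcal/day.
TEE = 2098.864 × 1.5 = 3148.296 kcal/day.
Required daily surplus = 0.5 × 7700 ÷ 7 = 550 kcal/day.
Target intake = 3148.296 + 550 = 3698.296 kcal/day.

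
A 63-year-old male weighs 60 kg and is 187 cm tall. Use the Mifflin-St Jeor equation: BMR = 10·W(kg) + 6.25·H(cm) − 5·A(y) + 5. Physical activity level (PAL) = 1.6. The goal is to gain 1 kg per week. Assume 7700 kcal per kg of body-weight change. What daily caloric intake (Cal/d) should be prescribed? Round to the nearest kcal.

3434 Cal/d

Mifflin-St Jeor (male): BMR = 10(60) + 6.25(187) − 5(63) + 5 = 600 + 1168.75 − 315 + 5 = 1458.75 kcal/day.
TEE = 1458.75 × 1.6 = 2334 kcal/day.
Required daily surplus = 1 × 7700 ÷ 7 = 1100 kcal/day.
Target intake = 2334 + 1100 = 3434 kcal/day.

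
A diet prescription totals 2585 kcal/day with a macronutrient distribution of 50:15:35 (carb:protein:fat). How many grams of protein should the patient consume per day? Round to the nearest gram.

Protein energy = 15% × 2585 = 387.75 kcal.
At 4 kcal/g: 387.75 ÷ 4 = 96.9375 g.

97 g/day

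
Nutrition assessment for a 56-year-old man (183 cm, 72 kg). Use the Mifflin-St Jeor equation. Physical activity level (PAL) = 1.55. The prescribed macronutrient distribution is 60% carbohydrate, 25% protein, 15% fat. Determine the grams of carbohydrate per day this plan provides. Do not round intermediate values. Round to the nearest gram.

Mifflin-St Jeor (male): BMR = 10(72) + 6.25(183) − 5(56) + 5 = 720 + 1143.75 − 280 + 5 = 1588.75 kcal/day.
TEE = 1588.75 × 1.55 = 2462.5625 kcal/day.
Carbohydrate energy = 60% × 2462.5625 = 1477.5375 kcal.
Carbohydrate = 1477.5375 ÷ 4 kcal/g = 369.3844 g.

369 g/day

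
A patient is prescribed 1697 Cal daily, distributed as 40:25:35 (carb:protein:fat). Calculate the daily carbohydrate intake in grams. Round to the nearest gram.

Carbohydrate energy = 40% × 1697 = 678.8 kcal.
At 4 kcal/g: 678.8 ÷ 4 = 169.7 g.

170 g/day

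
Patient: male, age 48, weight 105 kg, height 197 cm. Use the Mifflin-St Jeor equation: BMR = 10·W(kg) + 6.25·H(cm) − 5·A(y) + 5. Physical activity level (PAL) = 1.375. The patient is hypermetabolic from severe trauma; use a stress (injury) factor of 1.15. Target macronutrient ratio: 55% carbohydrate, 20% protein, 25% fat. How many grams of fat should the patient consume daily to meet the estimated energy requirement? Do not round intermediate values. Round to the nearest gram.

Mifflin-St Jeor (male): BMR = 10(105) + 6.25(197) − 5(48) + 5 = 1050 + 1231.25 − 240 + 5 = 2046.25 kcal/day.
TEE = 2046.25 × 1.375 = 2813.5938 kcal/day.
With stress factor 1.15: 2813.5938 × 1.15 = 3235.6328 kcal/day.
Fat energy = 25% × 3235.6328 = 808.9082 kcal.
Fat = 808.9082 ÷ 9 kcal/g = 89.8787 g.

90 g/day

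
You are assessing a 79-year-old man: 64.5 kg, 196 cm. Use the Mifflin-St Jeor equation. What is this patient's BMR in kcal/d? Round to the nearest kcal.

1480 kcal/d

Mifflin-St Jeor (male): BMR = 10(64.5) + 6.25(196) − 5(79) + 5 = 645 + 1225 − 395 + 5 = 1480 kcal/day.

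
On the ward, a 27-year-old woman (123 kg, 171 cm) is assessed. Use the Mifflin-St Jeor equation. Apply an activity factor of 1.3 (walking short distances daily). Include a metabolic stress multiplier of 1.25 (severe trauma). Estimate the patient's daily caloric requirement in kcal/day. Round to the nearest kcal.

3254 kcal/day

Mifflin-St Jeor (female): BMR = 10(123) + 6.25(171) − 5(27) − 161 = 1230 + 1068.75 − 135 − 161 = 2002.75 kcal/day.
TEE = BMR × activity factor = 2002.75 × 1.3 = 2603.575 kcal/day.
Apply stress factor: 2603.575 × 1.25 = 3254.4688 kcal/day.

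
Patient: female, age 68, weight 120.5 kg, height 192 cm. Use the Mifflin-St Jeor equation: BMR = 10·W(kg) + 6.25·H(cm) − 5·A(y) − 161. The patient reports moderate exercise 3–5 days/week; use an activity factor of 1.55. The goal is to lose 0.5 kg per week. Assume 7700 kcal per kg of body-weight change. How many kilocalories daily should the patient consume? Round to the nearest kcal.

2401 kilocalories daily

Mifflin-St Jeor (female): BMR = 10(120.5) + 6.25(192) − 5(68) − 161 = 1205 + 1200 − 340 − 161 = 1904 kcal/day.
TEE = 1904 × 1.55 = 2951.2 kcal/day.
Required daily deficit = 0.5 × 7700 ÷ 7 = 550 kcal/day.
Target intake = 2951.2 − 550 = 2401.2 kcal/day.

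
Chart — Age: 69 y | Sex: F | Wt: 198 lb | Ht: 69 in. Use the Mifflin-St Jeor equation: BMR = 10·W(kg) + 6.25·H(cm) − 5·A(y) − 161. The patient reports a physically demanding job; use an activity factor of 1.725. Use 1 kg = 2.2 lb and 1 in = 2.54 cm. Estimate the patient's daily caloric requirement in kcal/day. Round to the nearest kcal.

Convert to metric: weight = 198 ÷ 2.2 = 90 kg; height = 69 × 2.54 = 175.26 cm.
Mifflin-St Jeor (female): BMR = 10(90) + 6.25(175.26) − 5(69) − 161 = 900 + 1095.375 − 345 − 161 = 1489.375 kcal/day.
TEE = BMR × activity factor = 1489.375 × 1.725 = 2569.1719 kcal/day.

2569 kcal/day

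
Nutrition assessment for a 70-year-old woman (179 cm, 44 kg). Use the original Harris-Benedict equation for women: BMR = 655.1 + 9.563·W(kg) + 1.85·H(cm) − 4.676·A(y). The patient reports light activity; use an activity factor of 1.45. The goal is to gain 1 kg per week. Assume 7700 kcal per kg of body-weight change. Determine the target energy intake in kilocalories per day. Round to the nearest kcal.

Harris-Benedict: BMR = 655.1 + 9.563(44) + 1.85(179) − 4.676(70) = 1079.702 kcal/day.
TEE = 1079.702 × 1.45 = 1565.5679 kcal/day.
Required daily surplus = 1 × 7700 ÷ 7 = 1100 kcal/day.
Target intake = 1565.5679 + 1100 = 2665.5679 kcal/day.

2666 kilocalories per day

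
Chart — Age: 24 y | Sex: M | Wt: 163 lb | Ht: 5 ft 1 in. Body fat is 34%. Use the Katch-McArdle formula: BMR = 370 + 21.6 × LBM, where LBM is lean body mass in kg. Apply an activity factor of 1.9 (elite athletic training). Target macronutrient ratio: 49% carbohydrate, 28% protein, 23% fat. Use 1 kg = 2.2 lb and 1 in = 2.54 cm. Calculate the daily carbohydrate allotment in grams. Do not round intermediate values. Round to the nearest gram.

332 g/day

Convert to metric: weight = 163 ÷ 2.2 = 74.0909 kg; height = (5×12 + 1) × 2.54 = 61 × 2.54 = 154.94 cm.
LBM = 74.0909 × (1 − 0.34) = 48.9 kg. Katch-McArdle: BMR = 370 + 21.6 × 48.9 = 1426.24 kcal/day.
TEE = 1426.24 × 1.9 = 2709.856 kcal/day.
Carbohydrate energy = 49% × 2709.856 = 1327.8294 kcal.
Carbohydrate = 1327.8294 ÷ 4 kcal/g = 331.9574 g.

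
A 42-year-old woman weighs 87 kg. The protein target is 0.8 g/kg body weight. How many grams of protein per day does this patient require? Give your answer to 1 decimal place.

Protein = 0.8 g/kg × 87 kg = 69.6 g/day.

69.6 g/day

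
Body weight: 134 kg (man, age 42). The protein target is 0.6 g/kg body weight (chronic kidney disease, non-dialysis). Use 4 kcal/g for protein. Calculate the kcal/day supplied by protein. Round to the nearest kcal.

322 kcal/day

Protein = 0.6 g/kg × 134 kg = 80.4 g/day.
Protein energy = 80.4 g × 4 kcal/g = 321.6 kcal/day.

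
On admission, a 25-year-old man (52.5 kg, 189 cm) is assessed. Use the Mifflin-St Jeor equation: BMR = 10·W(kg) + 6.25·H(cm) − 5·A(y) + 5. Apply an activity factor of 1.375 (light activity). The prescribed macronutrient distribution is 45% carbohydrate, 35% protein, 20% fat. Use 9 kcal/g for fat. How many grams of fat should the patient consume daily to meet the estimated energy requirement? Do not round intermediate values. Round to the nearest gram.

48 g/day

Mifflin-St Jeor (male): BMR = 10(52.5) + 6.25(189) − 5(25) + 5 = 525 + 1181.25 − 125 + 5 = 1586.25 kcal/day.
TEE = 1586.25 × 1.375 = 2181.0938 kcal/day.
Fat energy = 20% × 2181.0938 = 436.2188 kcal.
Fat = 436.2188 ÷ 9 kcal/g = 48.4688 g.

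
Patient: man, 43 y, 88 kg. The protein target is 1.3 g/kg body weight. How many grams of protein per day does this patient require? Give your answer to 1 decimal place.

114.4 g/day

Protein = 1.3 g/kg × 88 kg = 114.4 g/day.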